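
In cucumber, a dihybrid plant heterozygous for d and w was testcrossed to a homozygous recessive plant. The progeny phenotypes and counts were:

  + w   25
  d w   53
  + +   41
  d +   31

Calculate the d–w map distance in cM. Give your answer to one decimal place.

The two most frequent classes, + + (41) and d w (53), are the parental types, so the F1 was + + / d w.
The recombinant classes are + w and d +: 25 + 31 = 56.
Recombination frequency = 56/150 = 0.3733 ≈ 37.3%, i.e. 37.3 cM.

37.3 cM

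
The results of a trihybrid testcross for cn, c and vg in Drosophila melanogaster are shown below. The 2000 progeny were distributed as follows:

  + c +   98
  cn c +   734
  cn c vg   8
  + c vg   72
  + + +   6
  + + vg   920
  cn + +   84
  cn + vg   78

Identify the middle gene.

vg

The two most frequent reciprocal classes, cn c + and + + vg, are the parental types, so the F1 was cn c + / + + vg.
The two rarest classes, cn c vg and + + +, are the double crossovers. Comparing them with the parentals, only the vg allele has switched, so vg is the middle locus and the order is c – vg – cn.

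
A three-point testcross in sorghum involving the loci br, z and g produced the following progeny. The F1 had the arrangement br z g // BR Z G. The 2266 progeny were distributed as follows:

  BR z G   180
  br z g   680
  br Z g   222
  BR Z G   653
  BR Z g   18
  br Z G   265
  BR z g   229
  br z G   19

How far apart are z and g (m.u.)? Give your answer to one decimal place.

19.4 m.u.

The two rarest classes, br z G and BR Z g, are the double crossovers. Comparing them with the parentals, only the g allele has switched, so g is the middle locus and the order is br – g – z.
Crossovers in the g–z interval produce the single-crossover classes br Z g and BR z G (222 + 180 = 402) plus the double crossovers (37).
RF(g–z) = (402 + 37) / 2266 = 439/2266 = 0.1937 → 19.4 m.u.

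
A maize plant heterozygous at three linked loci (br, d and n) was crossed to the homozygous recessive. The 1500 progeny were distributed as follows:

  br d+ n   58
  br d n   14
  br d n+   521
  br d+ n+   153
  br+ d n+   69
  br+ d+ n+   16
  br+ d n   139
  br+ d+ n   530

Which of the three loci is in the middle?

n

The two most frequent reciprocal classes, br+ d+ n and br d n+, are the parental types, so the F1 was br+ d+ n / br d n+.
The two rarest classes, br+ d+ n+ and br d n, are the double crossovers. Comparing them with the parentals, only the n allele has switched, so n is the middle locus and the order is d – n – br.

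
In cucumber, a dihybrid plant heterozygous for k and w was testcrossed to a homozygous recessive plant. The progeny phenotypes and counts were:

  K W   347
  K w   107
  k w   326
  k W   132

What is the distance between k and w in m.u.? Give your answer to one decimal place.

The two most frequent classes, K W (347) and k w (326), are the parental types, so the F1 was K W / k w.
The recombinant classes are K w and k W: 107 + 132 = 239.
Recombination frequency = 239/912 = 0.2621 ≈ 26.2%, i.e. 26.2 m.u.

26.2 m.u.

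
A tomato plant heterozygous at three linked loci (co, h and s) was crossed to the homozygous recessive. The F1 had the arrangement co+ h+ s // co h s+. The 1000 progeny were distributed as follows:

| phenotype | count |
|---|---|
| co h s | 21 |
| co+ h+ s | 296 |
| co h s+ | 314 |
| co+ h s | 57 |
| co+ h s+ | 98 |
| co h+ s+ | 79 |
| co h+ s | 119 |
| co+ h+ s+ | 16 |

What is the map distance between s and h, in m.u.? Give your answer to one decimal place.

17.3 m.u.

The two rarest classes, co+ h+ s+ and co h s, are the double crossovers. Comparing them with the parentals, only the s allele has switched, so s is the middle locus and the order is h – s – co.
Crossovers in the h–s interval produce the single-crossover classes co+ h s and co h+ s+ (57 + 79 = 136) plus the double crossovers (37).
RF(h–s) = (136 + 37) / 1000 = 173/1000 = 0.1730 → 17.3 m.u.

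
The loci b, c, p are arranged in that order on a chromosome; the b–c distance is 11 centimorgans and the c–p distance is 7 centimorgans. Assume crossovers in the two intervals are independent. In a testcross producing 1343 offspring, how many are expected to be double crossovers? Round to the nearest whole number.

10

Map distances give recombination frequencies of 0.110 and 0.070 for the two intervals.
With no interference, expected double-crossover frequency = 0.110 × 0.070 = 0.00770.
Expected number = 0.00770 × 1343 = 10.34 ≈ 10.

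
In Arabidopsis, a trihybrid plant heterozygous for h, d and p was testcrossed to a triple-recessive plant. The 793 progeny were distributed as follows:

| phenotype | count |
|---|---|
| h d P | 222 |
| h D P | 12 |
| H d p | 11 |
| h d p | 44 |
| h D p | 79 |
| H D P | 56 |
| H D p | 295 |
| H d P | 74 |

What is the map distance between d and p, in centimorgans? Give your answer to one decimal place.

15.5 centimorgans

The two most frequent reciprocal classes, H D p and h d P, are the parental types, so the F1 was H D p / h d P.
The two rarest classes, H d p and h D P, are the double crossovers. Comparing them with the parentals, only the d allele has switched, so d is the middle locus and the order is p – d – h.
Crossovers in the p–d interval produce the single-crossover classes H D P and h d p (56 + 44 = 100) plus the double crossovers (23).
RF(p–d) = (100 + 23) / 793 = 123/793 = 0.1551 → 15.5 centimorgans.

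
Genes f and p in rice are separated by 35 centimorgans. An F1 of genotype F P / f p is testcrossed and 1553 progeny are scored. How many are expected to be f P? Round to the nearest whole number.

272

A map distance of 35 centimorgans corresponds to a recombination frequency of 0.350.
The F1 is F P / f p, so f P is a recombinant gamete class with expected frequency r/2 = 0.350/2 = 0.1750.
Expected number = 0.1750 × 1553 = 271.77 ≈ 272.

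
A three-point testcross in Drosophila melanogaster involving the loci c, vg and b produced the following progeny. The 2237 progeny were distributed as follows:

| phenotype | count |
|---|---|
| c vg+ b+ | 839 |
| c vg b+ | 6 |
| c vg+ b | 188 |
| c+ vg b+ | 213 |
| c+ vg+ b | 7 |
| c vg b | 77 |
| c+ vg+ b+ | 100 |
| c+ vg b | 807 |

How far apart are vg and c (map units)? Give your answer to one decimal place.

The two most frequent reciprocal classes, c vg+ b+ and c+ vg b, are the parental types, so the F1 was c vg+ b+ / c+ vg b.
The two rarest classes, c vg b+ and c+ vg+ b, are the double crossovers. Comparing them with the parentals, only the vg allele has switched, so vg is the middle locus and the order is b – vg – c.
Crossovers in the vg–c interval produce the single-crossover classes c+ vg+ b+ and c vg b (100 + 77 = 177) plus the double crossovers (13).
RF(vg–c) = (177 + 13) / 2237 = 190/2237 = 0.0849 → 8.5 map units.

8.5 map units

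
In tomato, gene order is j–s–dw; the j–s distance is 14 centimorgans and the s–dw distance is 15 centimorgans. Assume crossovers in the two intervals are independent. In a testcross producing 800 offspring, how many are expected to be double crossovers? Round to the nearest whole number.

17

Map distances give recombination frequencies of 0.140 and 0.150 for the two intervals.
With no interference, expected double-crossover frequency = 0.140 × 0.150 = 0.02100.
Expected number = 0.02100 × 800 = 16.80 ≈ 17.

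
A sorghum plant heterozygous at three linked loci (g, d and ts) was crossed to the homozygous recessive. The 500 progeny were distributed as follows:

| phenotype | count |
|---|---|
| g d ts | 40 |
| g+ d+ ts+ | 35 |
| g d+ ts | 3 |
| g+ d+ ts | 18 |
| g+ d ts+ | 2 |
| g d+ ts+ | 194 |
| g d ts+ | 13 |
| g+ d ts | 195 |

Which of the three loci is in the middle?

ts

The two most frequent reciprocal classes, g d+ ts+ and g+ d ts, are the parental types, so the F1 was g d+ ts+ / g+ d ts.
The two rarest classes, g d+ ts and g+ d ts+, are the double crossovers. Comparing them with the parentals, only the ts allele has switched, so ts is the middle locus and the order is d – ts – g.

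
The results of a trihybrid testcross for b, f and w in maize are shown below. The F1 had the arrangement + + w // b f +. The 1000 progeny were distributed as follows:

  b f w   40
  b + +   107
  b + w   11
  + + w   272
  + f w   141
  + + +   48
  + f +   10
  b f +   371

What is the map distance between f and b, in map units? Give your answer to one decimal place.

26.9 map units

The two rarest classes, b + w and + f +, are the double crossovers. Comparing them with the parentals, only the b allele has switched, so b is the middle locus and the order is w – b – f.
Crossovers in the b–f interval produce the single-crossover classes + f w and b + + (141 + 107 = 248) plus the double crossovers (21).
RF(b–f) = (248 + 21) / 1000 = 269/1000 = 0.2690 → 26.9 map units.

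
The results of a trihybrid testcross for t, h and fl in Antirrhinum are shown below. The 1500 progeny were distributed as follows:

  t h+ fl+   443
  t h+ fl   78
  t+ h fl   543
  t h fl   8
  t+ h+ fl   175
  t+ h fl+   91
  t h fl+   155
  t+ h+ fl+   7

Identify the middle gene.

The two most frequent reciprocal classes, t+ h fl and t h+ fl+, are the parental types, so the F1 was t+ h fl / t h+ fl+.
The two rarest classes, t h fl and t+ h+ fl+, are the double crossovers. Comparing them with the parentals, only the t allele has switched, so t is the middle locus and the order is fl – t – h.

t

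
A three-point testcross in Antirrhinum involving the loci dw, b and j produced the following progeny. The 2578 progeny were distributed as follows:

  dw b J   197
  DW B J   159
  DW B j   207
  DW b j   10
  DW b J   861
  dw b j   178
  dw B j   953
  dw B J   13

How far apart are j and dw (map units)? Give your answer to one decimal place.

16.6 map units

The two most frequent reciprocal classes, dw B j and DW b J, are the parental types, so the F1 was dw B j / DW b J.
The two rarest classes, dw B J and DW b j, are the double crossovers. Comparing them with the parentals, only the j allele has switched, so j is the middle locus and the order is b – j – dw.
Crossovers in the j–dw interval produce the single-crossover classes DW B j and dw b J (207 + 197 = 404) plus the double crossovers (23).
RF(j–dw) = (404 + 23) / 2578 = 427/2578 = 0.1656 → 16.6 map units.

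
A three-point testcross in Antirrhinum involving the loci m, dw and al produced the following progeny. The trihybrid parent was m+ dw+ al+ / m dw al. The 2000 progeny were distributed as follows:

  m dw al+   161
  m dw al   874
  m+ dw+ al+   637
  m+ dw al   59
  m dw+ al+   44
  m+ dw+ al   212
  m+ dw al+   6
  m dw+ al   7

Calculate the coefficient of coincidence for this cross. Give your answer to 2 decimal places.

The two rarest classes, m+ dw al+ and m dw+ al, are the double crossovers. Comparing them with the parentals, only the dw allele has switched, so dw is the middle locus and the order is m – dw – al.
m–dw: (103 + 13)/2000 = 0.0580; dw–al: (373 + 13)/2000 = 0.1930.
Expected DCO frequency = 0.0580 × 0.1930 ≈ 0.01119; observed = 13/2000 ≈ 0.00650.
Coefficient of coincidence = 0.00650/0.01119 ≈ 0.58.

0.58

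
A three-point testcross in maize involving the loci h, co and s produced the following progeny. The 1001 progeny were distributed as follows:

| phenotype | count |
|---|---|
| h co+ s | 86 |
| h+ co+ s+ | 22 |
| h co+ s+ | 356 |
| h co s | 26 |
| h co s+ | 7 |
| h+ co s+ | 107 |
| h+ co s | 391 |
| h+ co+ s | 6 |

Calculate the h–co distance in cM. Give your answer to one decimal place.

6.1 cM

The two most frequent reciprocal classes, h+ co s and h co+ s+, are the parental types, so the F1 was h+ co s / h co+ s+.
The two rarest classes, h+ co+ s and h co s+, are the double crossovers. Comparing them with the parentals, only the co allele has switched, so co is the middle locus and the order is h – co – s.
Crossovers in the h–co interval produce the single-crossover classes h co s and h+ co+ s+ (26 + 22 = 48) plus the double crossovers (13).
RF(h–co) = (48 + 13) / 1001 = 61/1001 = 0.0609 → 6.1 cM.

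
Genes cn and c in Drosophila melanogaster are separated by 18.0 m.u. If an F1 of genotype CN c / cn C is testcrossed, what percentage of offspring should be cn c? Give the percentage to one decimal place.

A map distance of 18.0 m.u. corresponds to a recombination frequency of 0.180.
The F1 is CN c / cn C, so cn c is a recombinant gamete class with expected frequency r/2 = 0.180/2 = 0.0900.
That is 0.0900 = 9.0% of the progeny.

9.0%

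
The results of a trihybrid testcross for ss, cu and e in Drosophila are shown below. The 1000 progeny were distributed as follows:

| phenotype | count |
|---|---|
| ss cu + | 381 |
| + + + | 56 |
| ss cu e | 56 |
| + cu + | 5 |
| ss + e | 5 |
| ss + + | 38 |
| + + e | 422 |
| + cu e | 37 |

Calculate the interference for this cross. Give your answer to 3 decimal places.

0.036

The two most frequent reciprocal classes, ss cu + and + + e, are the parental types, so the F1 was ss cu + / + + e.
The two rarest classes, + cu + and ss + e, are the double crossovers. Comparing them with the parentals, only the ss allele has switched, so ss is the middle locus and the order is cu – ss – e.
cu–ss: (75 + 10)/1000 = 0.0850; ss–e: (112 + 10)/1000 = 0.1220.
Expected DCO frequency = 0.0850 × 0.1220 ≈ 0.01037; observed = 10/1000 ≈ 0.01000.
Coefficient of coincidence = 0.01000/0.01037 ≈ 0.964; interference = 1 − 0.964 = 0.036.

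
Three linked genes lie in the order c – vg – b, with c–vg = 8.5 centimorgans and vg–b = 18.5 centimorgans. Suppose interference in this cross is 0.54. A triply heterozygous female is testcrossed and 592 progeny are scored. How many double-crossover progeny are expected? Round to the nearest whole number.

4

Map distances give recombination frequencies of 0.085 and 0.185 for the two intervals.
With interference 0.54 (so coincidence = 0.46), expected double-crossover frequency = 0.085 × 0.185 × 0.46 = 0.00723.
Expected number = 0.00723 × 592 = 4.28 ≈ 4.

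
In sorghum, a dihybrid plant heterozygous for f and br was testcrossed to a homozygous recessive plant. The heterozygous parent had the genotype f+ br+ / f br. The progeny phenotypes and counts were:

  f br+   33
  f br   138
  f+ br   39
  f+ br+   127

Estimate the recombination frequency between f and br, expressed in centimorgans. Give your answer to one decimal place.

The recombinant classes are f+ br and f br+: 39 + 33 = 72.
Recombination frequency = 72/337 = 0.2136 ≈ 21.4%, i.e. 21.4 centimorgans.

21.4 centimorgans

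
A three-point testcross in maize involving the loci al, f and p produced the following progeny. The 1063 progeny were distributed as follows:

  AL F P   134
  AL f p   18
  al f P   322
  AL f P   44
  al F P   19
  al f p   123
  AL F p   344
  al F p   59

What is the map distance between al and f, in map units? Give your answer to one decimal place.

13.2 map units

The two most frequent reciprocal classes, AL F p and al f P, are the parental types, so the F1 was AL F p / al f P.
The two rarest classes, AL f p and al F P, are the double crossovers. Comparing them with the parentals, only the f allele has switched, so f is the middle locus and the order is al – f – p.
Crossovers in the al–f interval produce the single-crossover classes al F p and AL f P (59 + 44 = 103) plus the double crossovers (37).
RF(al–f) = (103 + 37) / 1063 = 140/1063 = 0.1317 → 13.2 map units.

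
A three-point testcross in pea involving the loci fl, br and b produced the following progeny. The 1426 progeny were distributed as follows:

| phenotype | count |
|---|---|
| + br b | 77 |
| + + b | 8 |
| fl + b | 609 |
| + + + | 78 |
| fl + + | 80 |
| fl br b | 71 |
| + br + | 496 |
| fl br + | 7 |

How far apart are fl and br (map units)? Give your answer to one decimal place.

11.5 map units

The two most frequent reciprocal classes, fl + b and + br +, are the parental types, so the F1 was fl + b / + br +.
The two rarest classes, + + b and fl br +, are the double crossovers. Comparing them with the parentals, only the fl allele has switched, so fl is the middle locus and the order is br – fl – b.
Crossovers in the br–fl interval produce the single-crossover classes fl br b and + + + (71 + 78 = 149) plus the double crossovers (15).
RF(br–fl) = (149 + 15) / 1426 = 164/1426 = 0.1150 → 11.5 map units.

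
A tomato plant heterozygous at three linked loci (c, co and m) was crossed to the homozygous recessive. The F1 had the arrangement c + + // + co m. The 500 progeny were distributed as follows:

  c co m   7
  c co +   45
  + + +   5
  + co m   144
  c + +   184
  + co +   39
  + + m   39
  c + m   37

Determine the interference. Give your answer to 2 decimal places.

0.29

The two rarest classes, + + + and c co m, are the double crossovers. Comparing them with the parentals, only the c allele has switched, so c is the middle locus and the order is m – c – co.
m–c: (76 + 12)/500 = 0.1760; c–co: (84 + 12)/500 = 0.1920.
Expected DCO frequency = 0.1760 × 0.1920 ≈ 0.03379; observed = 12/500 ≈ 0.02400.
Coefficient of coincidence = 0.02400/0.03379 ≈ 0.71; interference = 1 − 0.71 = 0.29.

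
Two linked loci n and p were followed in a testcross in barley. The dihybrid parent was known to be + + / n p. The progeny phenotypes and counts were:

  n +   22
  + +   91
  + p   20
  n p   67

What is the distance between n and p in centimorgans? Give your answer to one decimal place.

The recombinant classes are + p and n +: 20 + 22 = 42.
Recombination frequency = 42/200 = 0.2100 ≈ 21.0%, i.e. 21.0 centimorgans.

21.0 centimorgans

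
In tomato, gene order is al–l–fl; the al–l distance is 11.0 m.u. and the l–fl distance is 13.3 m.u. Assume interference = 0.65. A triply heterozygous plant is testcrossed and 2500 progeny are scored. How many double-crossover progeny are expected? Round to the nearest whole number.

Map distances give recombination frequencies of 0.110 and 0.133 for the two intervals.
With interference 0.65 (so coincidence = 0.35), expected double-crossover frequency = 0.110 × 0.133 × 0.35 = 0.00512.
Expected number = 0.00512 × 2500 = 12.80 ≈ 13.

13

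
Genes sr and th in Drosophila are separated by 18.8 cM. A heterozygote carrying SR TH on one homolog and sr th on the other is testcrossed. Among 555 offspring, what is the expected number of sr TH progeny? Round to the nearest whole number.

52

A map distance of 18.8 cM corresponds to a recombination frequency of 0.188.
The F1 is SR TH / sr th, so sr TH is a recombinant gamete class with expected frequency r/2 = 0.188/2 = 0.0940.
Expected number = 0.0940 × 555 = 52.17 ≈ 52.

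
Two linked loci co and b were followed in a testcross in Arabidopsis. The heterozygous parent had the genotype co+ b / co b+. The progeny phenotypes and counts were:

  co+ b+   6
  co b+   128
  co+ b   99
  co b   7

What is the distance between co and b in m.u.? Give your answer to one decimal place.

The recombinant classes are co+ b+ and co b: 6 + 7 = 13.
Recombination frequency = 13/240 = 0.0542 ≈ 5.4%, i.e. 5.4 m.u.

5.4 m.u.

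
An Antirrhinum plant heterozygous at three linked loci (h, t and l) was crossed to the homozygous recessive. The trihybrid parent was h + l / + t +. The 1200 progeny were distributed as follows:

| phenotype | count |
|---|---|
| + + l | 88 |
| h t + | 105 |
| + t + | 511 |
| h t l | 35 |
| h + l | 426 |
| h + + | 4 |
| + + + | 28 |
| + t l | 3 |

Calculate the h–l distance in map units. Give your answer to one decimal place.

16.7 map units

The two rarest classes, h + + and + t l, are the double crossovers. Comparing them with the parentals, only the l allele has switched, so l is the middle locus and the order is h – l – t.
Crossovers in the h–l interval produce the single-crossover classes + + l and h t + (88 + 105 = 193) plus the double crossovers (7).
RF(h–l) = (193 + 7) / 1200 = 200/1200 = 0.1667 → 16.7 map units.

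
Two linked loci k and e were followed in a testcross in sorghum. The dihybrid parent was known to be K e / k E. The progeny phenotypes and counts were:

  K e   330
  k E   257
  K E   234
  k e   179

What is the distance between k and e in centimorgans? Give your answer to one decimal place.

The recombinant classes are K E and k e: 234 + 179 = 413.
Recombination frequency = 413/1000 = 0.4130 ≈ 41.3%, i.e. 41.3 centimorgans.

41.3 centimorgans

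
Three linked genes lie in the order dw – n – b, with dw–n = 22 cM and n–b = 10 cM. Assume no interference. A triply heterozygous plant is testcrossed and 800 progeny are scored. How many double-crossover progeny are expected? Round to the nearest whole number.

Map distances give recombination frequencies of 0.220 and 0.100 for the two intervals.
With no interference, expected double-crossover frequency = 0.220 × 0.100 = 0.02200.
Expected number = 0.02200 × 800 = 17.60 ≈ 18.

18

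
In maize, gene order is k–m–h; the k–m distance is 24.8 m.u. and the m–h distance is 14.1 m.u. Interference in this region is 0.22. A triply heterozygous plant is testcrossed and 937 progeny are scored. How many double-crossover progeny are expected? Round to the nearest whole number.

26

Map distances give recombination frequencies of 0.248 and 0.141 for the two intervals.
With interference 0.22 (so coincidence = 0.78), expected double-crossover frequency = 0.248 × 0.141 × 0.78 = 0.02728.
Expected number = 0.02728 × 937 = 25.56 ≈ 26.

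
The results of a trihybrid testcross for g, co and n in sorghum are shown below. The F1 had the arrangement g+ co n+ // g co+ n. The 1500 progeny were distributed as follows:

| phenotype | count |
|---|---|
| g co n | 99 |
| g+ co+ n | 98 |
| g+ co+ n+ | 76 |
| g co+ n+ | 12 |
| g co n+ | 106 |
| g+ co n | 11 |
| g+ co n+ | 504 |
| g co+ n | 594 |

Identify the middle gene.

The two rarest classes, g+ co n and g co+ n+, are the double crossovers. Comparing them with the parentals, only the n allele has switched, so n is the middle locus and the order is g – n – co.

n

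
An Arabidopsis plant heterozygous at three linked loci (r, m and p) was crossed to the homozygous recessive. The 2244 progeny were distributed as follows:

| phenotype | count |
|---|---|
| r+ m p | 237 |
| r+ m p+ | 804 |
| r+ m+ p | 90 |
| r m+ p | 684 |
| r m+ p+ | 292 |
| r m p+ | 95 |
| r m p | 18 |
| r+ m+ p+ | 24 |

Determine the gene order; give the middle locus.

The two most frequent reciprocal classes, r m+ p and r+ m p+, are the parental types, so the F1 was r m+ p / r+ m p+.
The two rarest classes, r m p and r+ m+ p+, are the double crossovers. Comparing them with the parentals, only the m allele has switched, so m is the middle locus and the order is r – m – p.

m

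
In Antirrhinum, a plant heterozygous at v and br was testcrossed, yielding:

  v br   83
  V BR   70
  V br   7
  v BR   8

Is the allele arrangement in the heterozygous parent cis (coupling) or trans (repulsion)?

cis

The two most frequent classes are V BR (70) and v br (83); these are the parental (non-recombinant) types.
So the F1 carried V BR on one chromosome and v br on the other — the recessive alleles are on the same chromosome (cis / coupling).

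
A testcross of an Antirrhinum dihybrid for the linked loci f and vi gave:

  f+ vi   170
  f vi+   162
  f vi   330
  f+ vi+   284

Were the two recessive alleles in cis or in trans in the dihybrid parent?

cis

The two most frequent classes are f+ vi+ (284) and f vi (330); these are the parental (non-recombinant) types.
So the F1 carried f+ vi+ on one chromosome and f vi on the other — the recessive alleles are on the same chromosome (cis / coupling).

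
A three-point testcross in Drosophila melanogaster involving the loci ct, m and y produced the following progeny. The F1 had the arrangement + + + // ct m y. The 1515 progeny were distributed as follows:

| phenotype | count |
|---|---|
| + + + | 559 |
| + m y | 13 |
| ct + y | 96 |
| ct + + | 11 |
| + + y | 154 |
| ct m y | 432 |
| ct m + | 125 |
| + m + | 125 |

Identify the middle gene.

ct

The two rarest classes, ct + + and + m y, are the double crossovers. Comparing them with the parentals, only the ct allele has switched, so ct is the middle locus and the order is m – ct – y.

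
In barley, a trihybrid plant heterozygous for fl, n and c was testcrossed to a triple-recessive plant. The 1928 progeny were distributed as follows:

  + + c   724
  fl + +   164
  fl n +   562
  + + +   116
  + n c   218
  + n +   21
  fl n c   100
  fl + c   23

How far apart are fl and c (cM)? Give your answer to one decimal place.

The two most frequent reciprocal classes, fl n + and + + c, are the parental types, so the F1 was fl n + / + + c.
The two rarest classes, + n + and fl + c, are the double crossovers. Comparing them with the parentals, only the fl allele has switched, so fl is the middle locus and the order is c – fl – n.
Crossovers in the c–fl interval produce the single-crossover classes fl n c and + + + (100 + 116 = 216) plus the double crossovers (44).
RF(c–fl) = (216 + 44) / 1928 = 260/1928 = 0.1349 → 13.5 cM.

13.5 cM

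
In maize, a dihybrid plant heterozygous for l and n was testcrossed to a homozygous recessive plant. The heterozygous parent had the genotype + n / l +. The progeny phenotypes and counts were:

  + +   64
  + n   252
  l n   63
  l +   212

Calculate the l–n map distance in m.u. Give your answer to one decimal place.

The recombinant classes are + + and l n: 64 + 63 = 127.
Recombination frequency = 127/591 = 0.2149 ≈ 21.5%, i.e. 21.5 m.u.

21.5 m.u.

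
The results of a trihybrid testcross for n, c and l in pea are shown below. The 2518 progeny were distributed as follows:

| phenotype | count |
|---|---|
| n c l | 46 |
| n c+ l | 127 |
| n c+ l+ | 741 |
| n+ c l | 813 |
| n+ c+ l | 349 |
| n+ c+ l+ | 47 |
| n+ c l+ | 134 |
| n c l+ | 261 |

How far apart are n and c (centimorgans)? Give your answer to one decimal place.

27.9 centimorgans

The two most frequent reciprocal classes, n c+ l+ and n+ c l, are the parental types, so the F1 was n c+ l+ / n+ c l.
The two rarest classes, n+ c+ l+ and n c l, are the double crossovers. Comparing them with the parentals, only the n allele has switched, so n is the middle locus and the order is c – n – l.
Crossovers in the c–n interval produce the single-crossover classes n c l+ and n+ c+ l (261 + 349 = 610) plus the double crossovers (93).
RF(c–n) = (610 + 93) / 2518 = 703/2518 = 0.2792 → 27.9 centimorgans.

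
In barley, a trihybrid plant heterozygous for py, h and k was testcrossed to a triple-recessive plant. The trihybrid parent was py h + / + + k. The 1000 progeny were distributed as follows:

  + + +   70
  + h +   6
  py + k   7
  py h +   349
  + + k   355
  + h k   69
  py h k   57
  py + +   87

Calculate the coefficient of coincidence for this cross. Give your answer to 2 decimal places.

0.55

The two rarest classes, + h + and py + k, are the double crossovers. Comparing them with the parentals, only the py allele has switched, so py is the middle locus and the order is k – py – h.
k–py: (127 + 13)/1000 = 0.1400; py–h: (156 + 13)/1000 = 0.1690.
Expected DCO frequency = 0.1400 × 0.1690 ≈ 0.02366; observed = 13/1000 ≈ 0.01300.
Coefficient of coincidence = 0.01300/0.02366 ≈ 0.55.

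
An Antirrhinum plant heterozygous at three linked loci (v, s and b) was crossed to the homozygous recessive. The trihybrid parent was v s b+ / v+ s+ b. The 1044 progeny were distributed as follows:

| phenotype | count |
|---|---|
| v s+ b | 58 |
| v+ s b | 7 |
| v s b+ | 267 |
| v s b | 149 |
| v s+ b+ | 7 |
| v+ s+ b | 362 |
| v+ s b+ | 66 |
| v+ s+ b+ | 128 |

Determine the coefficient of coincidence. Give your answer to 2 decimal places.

0.36

The two rarest classes, v s+ b+ and v+ s b, are the double crossovers. Comparing them with the parentals, only the s allele has switched, so s is the middle locus and the order is b – s – v.
b–s: (277 + 14)/1044 = 0.2787; s–v: (124 + 14)/1044 = 0.1322.
Expected DCO frequency = 0.2787 × 0.1322 ≈ 0.03684; observed = 14/1044 ≈ 0.01341.
Coefficient of coincidence = 0.01341/0.03684 ≈ 0.36.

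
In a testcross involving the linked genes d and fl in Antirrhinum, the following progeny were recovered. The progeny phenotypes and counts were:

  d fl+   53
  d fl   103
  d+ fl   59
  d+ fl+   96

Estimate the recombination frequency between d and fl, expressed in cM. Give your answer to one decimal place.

36.0 cM

The two most frequent classes, d+ fl+ (96) and d fl (103), are the parental types, so the F1 was d+ fl+ / d fl.
The recombinant classes are d+ fl and d fl+: 59 + 53 = 112.
Recombination frequency = 112/311 = 0.3601 ≈ 36.0%, i.e. 36.0 cM.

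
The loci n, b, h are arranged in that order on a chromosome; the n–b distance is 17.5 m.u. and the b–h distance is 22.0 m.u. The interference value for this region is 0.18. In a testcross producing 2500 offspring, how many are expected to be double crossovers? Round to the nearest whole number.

Map distances give recombination frequencies of 0.175 and 0.220 for the two intervals.
With interference 0.18 (so coincidence = 0.82), expected double-crossover frequency = 0.175 × 0.220 × 0.82 = 0.03157.
Expected number = 0.03157 × 2500 = 78.92 ≈ 79.

79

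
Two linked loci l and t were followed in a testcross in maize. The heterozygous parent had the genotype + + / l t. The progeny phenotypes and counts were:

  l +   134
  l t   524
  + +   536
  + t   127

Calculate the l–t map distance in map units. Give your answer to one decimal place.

The recombinant classes are + t and l +: 127 + 134 = 261.
Recombination frequency = 261/1321 = 0.1976 ≈ 19.8%, i.e. 19.8 map units.

19.8 map units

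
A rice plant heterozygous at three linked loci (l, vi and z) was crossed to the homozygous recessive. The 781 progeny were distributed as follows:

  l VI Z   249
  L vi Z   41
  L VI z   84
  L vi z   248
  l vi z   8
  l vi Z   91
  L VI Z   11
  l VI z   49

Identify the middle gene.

The two most frequent reciprocal classes, l VI Z and L vi z, are the parental types, so the F1 was l VI Z / L vi z.
The two rarest classes, L VI Z and l vi z, are the double crossovers. Comparing them with the parentals, only the l allele has switched, so l is the middle locus and the order is vi – l – z.

l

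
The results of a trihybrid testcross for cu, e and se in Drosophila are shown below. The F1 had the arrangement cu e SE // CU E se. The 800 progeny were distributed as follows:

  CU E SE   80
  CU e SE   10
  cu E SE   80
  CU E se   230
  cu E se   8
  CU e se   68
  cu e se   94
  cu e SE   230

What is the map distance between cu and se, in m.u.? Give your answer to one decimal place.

24.0 m.u.

The two rarest classes, CU e SE and cu E se, are the double crossovers. Comparing them with the parentals, only the cu allele has switched, so cu is the middle locus and the order is se – cu – e.
Crossovers in the se–cu interval produce the single-crossover classes cu e se and CU E SE (94 + 80 = 174) plus the double crossovers (18).
RF(se–cu) = (174 + 18) / 800 = 192/800 = 0.2400 → 24.0 m.u.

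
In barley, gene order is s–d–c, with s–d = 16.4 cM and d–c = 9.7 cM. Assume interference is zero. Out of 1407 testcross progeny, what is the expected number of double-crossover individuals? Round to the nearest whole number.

Map distances give recombination frequencies of 0.164 and 0.097 for the two intervals.
With no interference, expected double-crossover frequency = 0.164 × 0.097 = 0.01591.
Expected number = 0.01591 × 1407 = 22.38 ≈ 22.

22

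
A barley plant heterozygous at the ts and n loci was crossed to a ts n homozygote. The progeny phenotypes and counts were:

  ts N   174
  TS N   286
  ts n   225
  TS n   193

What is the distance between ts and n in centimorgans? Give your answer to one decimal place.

The two most frequent classes, TS N (286) and ts n (225), are the parental types, so the F1 was TS N / ts n.
The recombinant classes are TS n and ts N: 193 + 174 = 367.
Recombination frequency = 367/878 = 0.4180 ≈ 41.8%, i.e. 41.8 centimorgans.

41.8 centimorgans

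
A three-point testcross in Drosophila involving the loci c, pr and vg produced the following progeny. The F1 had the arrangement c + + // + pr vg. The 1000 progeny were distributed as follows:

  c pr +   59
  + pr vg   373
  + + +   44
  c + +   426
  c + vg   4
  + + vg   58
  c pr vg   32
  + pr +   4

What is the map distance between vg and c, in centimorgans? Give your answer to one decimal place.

8.4 centimorgans

The two rarest classes, c + vg and + pr +, are the double crossovers. Comparing them with the parentals, only the vg allele has switched, so vg is the middle locus and the order is pr – vg – c.
Crossovers in the vg–c interval produce the single-crossover classes + + + and c pr vg (44 + 32 = 76) plus the double crossovers (8).
RF(vg–c) = (76 + 8) / 1000 = 84/1000 = 0.0840 → 8.4 centimorgans.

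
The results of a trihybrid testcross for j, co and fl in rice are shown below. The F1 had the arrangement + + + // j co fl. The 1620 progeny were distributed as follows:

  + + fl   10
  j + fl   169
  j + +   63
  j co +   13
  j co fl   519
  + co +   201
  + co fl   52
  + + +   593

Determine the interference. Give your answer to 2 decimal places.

The two rarest classes, + + fl and j co +, are the double crossovers. Comparing them with the parentals, only the fl allele has switched, so fl is the middle locus and the order is co – fl – j.
co–fl: (370 + 23)/1620 = 0.2426; fl–j: (115 + 23)/1620 = 0.0852.
Expected DCO frequency = 0.2426 × 0.0852 ≈ 0.02067; observed = 23/1620 ≈ 0.01420.
Coefficient of coincidence = 0.01420/0.02067 ≈ 0.69; interference = 1 − 0.69 = 0.31.

0.31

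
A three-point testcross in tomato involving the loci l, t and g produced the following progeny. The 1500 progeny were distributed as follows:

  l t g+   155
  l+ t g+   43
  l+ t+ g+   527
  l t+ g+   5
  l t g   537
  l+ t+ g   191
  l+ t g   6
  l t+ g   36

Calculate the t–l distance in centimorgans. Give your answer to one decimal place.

The two most frequent reciprocal classes, l t g and l+ t+ g+, are the parental types, so the F1 was l t g / l+ t+ g+.
The two rarest classes, l+ t g and l t+ g+, are the double crossovers. Comparing them with the parentals, only the l allele has switched, so l is the middle locus and the order is t – l – g.
Crossovers in the t–l interval produce the single-crossover classes l t+ g and l+ t g+ (36 + 43 = 79) plus the double crossovers (11).
RF(t–l) = (79 + 11) / 1500 = 90/1500 = 0.0600 → 6.0 centimorgans.

6.0 centimorgans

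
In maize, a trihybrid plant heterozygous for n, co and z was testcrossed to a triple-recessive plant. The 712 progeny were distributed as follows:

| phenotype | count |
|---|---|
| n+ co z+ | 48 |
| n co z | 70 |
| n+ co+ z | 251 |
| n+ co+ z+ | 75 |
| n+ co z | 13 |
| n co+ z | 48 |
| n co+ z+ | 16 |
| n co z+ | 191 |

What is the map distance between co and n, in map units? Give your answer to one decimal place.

17.6 map units

The two most frequent reciprocal classes, n+ co+ z and n co z+, are the parental types, so the F1 was n+ co+ z / n co z+.
The two rarest classes, n+ co z and n co+ z+, are the double crossovers. Comparing them with the parentals, only the co allele has switched, so co is the middle locus and the order is z – co – n.
Crossovers in the co–n interval produce the single-crossover classes n co+ z and n+ co z+ (48 + 48 = 96) plus the double crossovers (29).
RF(co–n) = (96 + 29) / 712 = 125/712 = 0.1756 → 17.6 map units.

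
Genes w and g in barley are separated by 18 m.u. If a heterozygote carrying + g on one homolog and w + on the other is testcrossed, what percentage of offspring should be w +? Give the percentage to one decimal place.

41.0%

A map distance of 18 m.u. corresponds to a recombination frequency of 0.180.
The F1 is + g / w +, so w + is a parental gamete class with expected frequency (1 − r)/2 = 0.820/2 = 0.4100.
That is 0.4100 = 41.0% of the progeny.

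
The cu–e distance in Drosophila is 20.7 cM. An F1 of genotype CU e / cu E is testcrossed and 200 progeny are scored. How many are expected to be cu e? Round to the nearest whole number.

A map distance of 20.7 cM corresponds to a recombination frequency of 0.207.
The F1 is CU e / cu E, so cu e is a recombinant gamete class with expected frequency r/2 = 0.207/2 = 0.1035.
Expected number = 0.1035 × 200 = 20.70 ≈ 21.

21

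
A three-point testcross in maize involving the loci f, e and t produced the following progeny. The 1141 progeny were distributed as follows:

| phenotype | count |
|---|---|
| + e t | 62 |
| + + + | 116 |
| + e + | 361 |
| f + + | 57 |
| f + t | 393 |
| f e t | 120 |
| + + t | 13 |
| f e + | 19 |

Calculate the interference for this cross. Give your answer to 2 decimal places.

The two most frequent reciprocal classes, + e + and f + t, are the parental types, so the F1 was + e + / f + t.
The two rarest classes, f e + and + + t, are the double crossovers. Comparing them with the parentals, only the f allele has switched, so f is the middle locus and the order is e – f – t.
e–f: (236 + 32)/1141 = 0.2349; f–t: (119 + 32)/1141 = 0.1323.
Expected DCO frequency = 0.2349 × 0.1323 ≈ 0.03108; observed = 32/1141 ≈ 0.02805.
Coefficient of coincidence = 0.02805/0.03108 ≈ 0.90; interference = 1 − 0.90 = 0.10.

0.10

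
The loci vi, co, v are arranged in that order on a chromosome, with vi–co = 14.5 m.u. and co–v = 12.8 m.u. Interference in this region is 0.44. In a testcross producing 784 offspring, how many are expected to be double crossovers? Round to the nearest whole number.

8

Map distances give recombination frequencies of 0.145 and 0.128 for the two intervals.
With interference 0.44 (so coincidence = 0.56), expected double-crossover frequency = 0.145 × 0.128 × 0.56 = 0.01039.
Expected number = 0.01039 × 784 = 8.15 ≈ 8.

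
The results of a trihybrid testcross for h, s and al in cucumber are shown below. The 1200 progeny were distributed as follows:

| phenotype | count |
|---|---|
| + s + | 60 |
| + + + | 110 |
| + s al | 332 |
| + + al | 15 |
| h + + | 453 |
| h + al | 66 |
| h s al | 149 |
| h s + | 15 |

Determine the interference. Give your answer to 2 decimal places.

0.20

The two most frequent reciprocal classes, + s al and h + +, are the parental types, so the F1 was + s al / h + +.
The two rarest classes, + + al and h s +, are the double crossovers. Comparing them with the parentals, only the s allele has switched, so s is the middle locus and the order is h – s – al.
h–s: (259 + 30)/1200 = 0.2408; s–al: (126 + 30)/1200 = 0.1300.
Expected DCO frequency = 0.2408 × 0.1300 ≈ 0.03130; observed = 30/1200 ≈ 0.02500.
Coefficient of coincidence = 0.02500/0.03130 ≈ 0.80; interference = 1 − 0.80 = 0.20.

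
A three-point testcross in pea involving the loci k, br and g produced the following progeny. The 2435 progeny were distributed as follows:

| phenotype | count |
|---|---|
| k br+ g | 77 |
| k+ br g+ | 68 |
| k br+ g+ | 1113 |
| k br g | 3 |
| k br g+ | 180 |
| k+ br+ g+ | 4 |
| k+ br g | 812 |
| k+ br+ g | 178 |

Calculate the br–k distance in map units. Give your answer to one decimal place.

The two most frequent reciprocal classes, k br+ g+ and k+ br g, are the parental types, so the F1 was k br+ g+ / k+ br g.
The two rarest classes, k+ br+ g+ and k br g, are the double crossovers. Comparing them with the parentals, only the k allele has switched, so k is the middle locus and the order is g – k – br.
Crossovers in the k–br interval produce the single-crossover classes k br g+ and k+ br+ g (180 + 178 = 358) plus the double crossovers (7).
RF(k–br) = (358 + 7) / 2435 = 365/2435 = 0.1499 → 15.0 map units.

15.0 map units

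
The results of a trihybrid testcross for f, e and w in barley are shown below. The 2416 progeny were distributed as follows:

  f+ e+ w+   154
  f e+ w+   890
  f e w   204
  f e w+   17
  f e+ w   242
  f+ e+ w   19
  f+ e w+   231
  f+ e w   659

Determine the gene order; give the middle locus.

The two most frequent reciprocal classes, f e+ w+ and f+ e w, are the parental types, so the F1 was f e+ w+ / f+ e w.
The two rarest classes, f e w+ and f+ e+ w, are the double crossovers. Comparing them with the parentals, only the e allele has switched, so e is the middle locus and the order is w – e – f.

e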